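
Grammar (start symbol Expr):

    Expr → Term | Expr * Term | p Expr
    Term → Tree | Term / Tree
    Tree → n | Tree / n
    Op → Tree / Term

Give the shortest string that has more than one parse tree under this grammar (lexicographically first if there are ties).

n / n

length 1: no string has ≥2 trees
length 2: no string has ≥2 trees
length 3: n / n has 2 parse trees

Two derivations of n / n:
  Expr ⇒ Term ⇒ Tree ⇒ Tree / n ⇒ n / n
  Expr ⇒ Term ⇒ Term / Tree ⇒ Tree / Tree ⇒ n / Tree ⇒ n / n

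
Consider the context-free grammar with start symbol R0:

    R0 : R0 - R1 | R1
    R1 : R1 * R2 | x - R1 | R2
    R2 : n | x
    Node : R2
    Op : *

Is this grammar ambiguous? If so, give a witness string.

Ambiguous

Witness: x - n

Derivation 1: R0 ⇒ R0 - R1 ⇒ R1 - R1 ⇒ R2 - R1 ⇒ x - R1 ⇒ x - R2 ⇒ x - n
Derivation 2: R0 ⇒ R1 ⇒ x - R1 ⇒ x - R2 ⇒ x - n

Two distinct leftmost derivations for the same string.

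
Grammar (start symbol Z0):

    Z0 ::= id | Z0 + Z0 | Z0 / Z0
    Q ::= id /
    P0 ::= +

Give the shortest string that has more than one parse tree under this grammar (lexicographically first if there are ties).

length 1: no string has ≥2 trees
length 3: no string has ≥2 trees
length 5: id + id + id has 2 parse trees

Two derivations of id + id + id:
  Z0 ⇒ Z0 + Z0 ⇒ id + Z0 ⇒ id + Z0 + Z0 ⇒ id + id + Z0 ⇒ id + id + id
  Z0 ⇒ Z0 + Z0 ⇒ Z0 + Z0 + Z0 ⇒ id + Z0 + Z0 ⇒ id + id + Z0 ⇒ id + id + id

id + id + id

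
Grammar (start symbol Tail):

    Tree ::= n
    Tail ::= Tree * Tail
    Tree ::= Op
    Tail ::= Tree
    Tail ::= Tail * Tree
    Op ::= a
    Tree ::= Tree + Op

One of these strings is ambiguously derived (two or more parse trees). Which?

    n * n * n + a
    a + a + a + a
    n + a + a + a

n * n * n + a: 4 trees
a + a + a + a: 1 tree
n + a + a + a: 1 tree

n * n * n + a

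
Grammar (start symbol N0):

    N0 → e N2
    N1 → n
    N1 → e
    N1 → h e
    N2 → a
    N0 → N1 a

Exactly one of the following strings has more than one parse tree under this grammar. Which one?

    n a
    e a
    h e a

n a: 1 tree
e a: 2 trees
h e a: 1 tree

e a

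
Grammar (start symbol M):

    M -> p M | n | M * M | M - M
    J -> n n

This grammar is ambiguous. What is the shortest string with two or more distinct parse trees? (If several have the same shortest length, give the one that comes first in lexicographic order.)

length 1: no string has ≥2 trees
length 2: no string has ≥2 trees
length 3: no string has ≥2 trees
length 4: p n * n has 2 parse trees

Two derivations of p n * n:
  M ⇒ p M ⇒ p M * M ⇒ p n * M ⇒ p n * n
  M ⇒ M * M ⇒ p M * M ⇒ p n * M ⇒ p n * n

p n * n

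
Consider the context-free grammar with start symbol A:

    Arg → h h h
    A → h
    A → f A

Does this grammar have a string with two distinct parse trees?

Only A is reachable from A; ignoring the rest: Each reachable nonterminal has at most one production per leading terminal, and all productions are right-linear; the derivation is determined token-by-token.

Unambiguous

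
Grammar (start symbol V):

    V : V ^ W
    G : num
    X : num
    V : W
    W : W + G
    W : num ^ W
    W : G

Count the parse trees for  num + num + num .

1

Parse trees for num + num + num:
  [V [W [W [W [G num]] + [G num]] + [G num]]]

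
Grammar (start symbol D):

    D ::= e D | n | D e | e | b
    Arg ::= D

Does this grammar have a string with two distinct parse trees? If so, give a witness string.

Ambiguous

Witness: e e

Derivation 1: D ⇒ e D ⇒ e e
Derivation 2: D ⇒ D e ⇒ e e

Two distinct leftmost derivations for the same string.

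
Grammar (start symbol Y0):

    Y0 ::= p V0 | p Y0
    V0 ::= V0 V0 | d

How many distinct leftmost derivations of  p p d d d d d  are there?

14

Parse trees for p p d d d d d (showing first 6 of 14):
  [Y0 p [Y0 p [V0 [V0 d] [V0 [V0 d] [V0 [V0 d] [V0 [V0 d] [V0 d]]]]]]]
  [Y0 p [Y0 p [V0 [V0 d] [V0 [V0 d] [V0 [V0 [V0 d] [V0 d]] [V0 d]]]]]]
  [Y0 p [Y0 p [V0 [V0 d] [V0 [V0 [V0 d] [V0 d]] [V0 [V0 d] [V0 d]]]]]]
  [Y0 p [Y0 p [V0 [V0 d] [V0 [V0 [V0 d] [V0 [V0 d] [V0 d]]] [V0 d]]]]]
  [Y0 p [Y0 p [V0 [V0 d] [V0 [V0 [V0 [V0 d] [V0 d]] [V0 d]] [V0 d]]]]]
  [Y0 p [Y0 p [V0 [V0 [V0 d] [V0 d]] [V0 [V0 d] [V0 [V0 d] [V0 d]]]]]]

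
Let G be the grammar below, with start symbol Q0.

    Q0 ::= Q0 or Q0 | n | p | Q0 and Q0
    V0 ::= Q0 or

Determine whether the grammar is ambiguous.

Witness: n and n and n

Derivation 1: Q0 ⇒ Q0 and Q0 ⇒ n and Q0 ⇒ n and Q0 and Q0 ⇒ n and n and Q0 ⇒ n and n and n
Derivation 2: Q0 ⇒ Q0 and Q0 ⇒ Q0 and Q0 and Q0 ⇒ n and Q0 and Q0 ⇒ n and n and Q0 ⇒ n and n and n

Two distinct leftmost derivations for the same string.

Ambiguous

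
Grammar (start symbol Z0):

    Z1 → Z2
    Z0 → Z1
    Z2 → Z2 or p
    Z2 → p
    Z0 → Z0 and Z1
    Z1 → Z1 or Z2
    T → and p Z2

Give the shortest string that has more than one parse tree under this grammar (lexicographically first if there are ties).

length 1: no string has ≥2 trees
length 3: p or p has 2 parse trees

Two derivations of p or p:
  Z0 ⇒ Z1 ⇒ Z2 ⇒ Z2 or p ⇒ p or p
  Z0 ⇒ Z1 ⇒ Z1 or Z2 ⇒ Z2 or Z2 ⇒ p or Z2 ⇒ p or p

p or p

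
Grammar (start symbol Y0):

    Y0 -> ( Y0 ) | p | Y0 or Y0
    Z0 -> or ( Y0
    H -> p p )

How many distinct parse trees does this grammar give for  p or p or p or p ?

5

Parse trees for p or p or p or p:
  [Y0 [Y0 p] or [Y0 [Y0 p] or [Y0 [Y0 p] or [Y0 p]]]]
  [Y0 [Y0 p] or [Y0 [Y0 [Y0 p] or [Y0 p]] or [Y0 p]]]
  [Y0 [Y0 [Y0 p] or [Y0 p]] or [Y0 [Y0 p] or [Y0 p]]]
  [Y0 [Y0 [Y0 p] or [Y0 [Y0 p] or [Y0 p]]] or [Y0 p]]
  [Y0 [Y0 [Y0 [Y0 p] or [Y0 p]] or [Y0 p]] or [Y0 p]]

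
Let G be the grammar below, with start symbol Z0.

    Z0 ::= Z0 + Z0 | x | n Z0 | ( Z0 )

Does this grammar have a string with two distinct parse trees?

Witness: n x + x

Derivation 1: Z0 ⇒ Z0 + Z0 ⇒ n Z0 + Z0 ⇒ n x + Z0 ⇒ n x + x
Derivation 2: Z0 ⇒ n Z0 ⇒ n Z0 + Z0 ⇒ n x + Z0 ⇒ n x + x

Two distinct leftmost derivations for the same string.

Ambiguous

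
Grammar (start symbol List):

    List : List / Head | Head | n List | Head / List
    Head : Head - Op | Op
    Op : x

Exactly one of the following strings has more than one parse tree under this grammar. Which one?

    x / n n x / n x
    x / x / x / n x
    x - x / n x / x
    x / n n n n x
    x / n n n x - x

x / n n x / n x: 1 tree
x / x / x / n x: 1 tree
x - x / n x / x: 4 trees
x / n n n n x: 1 tree
x / n n n x - x: 1 tree

x - x / n x / x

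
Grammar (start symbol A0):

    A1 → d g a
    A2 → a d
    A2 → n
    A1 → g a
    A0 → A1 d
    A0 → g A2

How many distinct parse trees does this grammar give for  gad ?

Parse trees for gad:
  [A0 [A1 g a] d]
  [A0 g [A2 a d]]

2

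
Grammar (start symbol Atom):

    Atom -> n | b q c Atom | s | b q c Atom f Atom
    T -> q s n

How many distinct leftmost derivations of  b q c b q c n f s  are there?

Parse trees for b q c b q c n f s:
  [Atom b q c [Atom b q c [Atom n] f [Atom s]]]
  [Atom b q c [Atom b q c [Atom n]] f [Atom s]]

2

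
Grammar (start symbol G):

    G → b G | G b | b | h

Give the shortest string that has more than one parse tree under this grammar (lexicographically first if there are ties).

length 1: no string has ≥2 trees
length 2: b b has 2 parse trees

Two derivations of b b:
  G ⇒ b G ⇒ b b
  G ⇒ G b ⇒ b b

b b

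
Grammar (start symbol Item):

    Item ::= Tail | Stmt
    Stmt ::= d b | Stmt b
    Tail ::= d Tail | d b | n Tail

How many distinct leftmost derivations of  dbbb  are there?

Parse trees for dbbb:
  [Item [Stmt [Stmt [Stmt d b] b] b]]

1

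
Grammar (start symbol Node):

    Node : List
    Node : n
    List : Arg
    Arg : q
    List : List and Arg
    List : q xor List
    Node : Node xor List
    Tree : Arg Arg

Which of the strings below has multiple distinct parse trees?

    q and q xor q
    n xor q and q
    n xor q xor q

n xor q xor q

q and q xor q: 1 tree
n xor q and q: 1 tree
n xor q xor q: 2 trees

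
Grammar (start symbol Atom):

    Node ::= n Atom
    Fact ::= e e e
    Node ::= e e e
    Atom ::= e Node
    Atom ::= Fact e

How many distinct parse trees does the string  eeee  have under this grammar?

Parse trees for eeee:
  [Atom e [Node e e e]]
  [Atom [Fact e e e] e]

2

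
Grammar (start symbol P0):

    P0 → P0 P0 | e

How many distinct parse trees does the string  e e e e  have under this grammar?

Parse trees for e e e e:
  [P0 [P0 e] [P0 [P0 e] [P0 [P0 e] [P0 e]]]]
  [P0 [P0 e] [P0 [P0 [P0 e] [P0 e]] [P0 e]]]
  [P0 [P0 [P0 e] [P0 e]] [P0 [P0 e] [P0 e]]]
  [P0 [P0 [P0 e] [P0 [P0 e] [P0 e]]] [P0 e]]
  [P0 [P0 [P0 [P0 e] [P0 e]] [P0 e]] [P0 e]]

5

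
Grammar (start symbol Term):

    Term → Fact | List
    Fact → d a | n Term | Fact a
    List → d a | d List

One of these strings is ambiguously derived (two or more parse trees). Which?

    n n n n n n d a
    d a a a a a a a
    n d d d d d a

n n n n n n d a

n n n n n n d a: 2 trees
d a a a a a a a: 1 tree
n d d d d d a: 1 tree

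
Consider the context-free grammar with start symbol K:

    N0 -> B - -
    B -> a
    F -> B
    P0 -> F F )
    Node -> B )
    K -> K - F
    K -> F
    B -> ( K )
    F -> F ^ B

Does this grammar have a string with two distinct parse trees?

Unambiguous

Only K, F, B are reachable from K; ignoring the rest: K → K - F | F  ;  F → F ^ B | B  — a left-associative chain with B at the bottom. Each string factors uniquely by precedence.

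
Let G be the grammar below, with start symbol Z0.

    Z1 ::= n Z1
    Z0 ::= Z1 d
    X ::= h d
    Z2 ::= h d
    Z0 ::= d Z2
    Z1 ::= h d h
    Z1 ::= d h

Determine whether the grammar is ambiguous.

Ambiguous

Witness: d h d

Derivation 1: Z0 ⇒ Z1 d ⇒ d h d
Derivation 2: Z0 ⇒ d Z2 ⇒ d h d

Two distinct leftmost derivations for the same string.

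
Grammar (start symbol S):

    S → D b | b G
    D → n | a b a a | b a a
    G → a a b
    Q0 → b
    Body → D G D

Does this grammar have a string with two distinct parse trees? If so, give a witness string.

Ambiguous

Witness: b a a b

Derivation 1: S ⇒ D b ⇒ b a a b
Derivation 2: S ⇒ b G ⇒ b a a b

Two distinct leftmost derivations for the same string.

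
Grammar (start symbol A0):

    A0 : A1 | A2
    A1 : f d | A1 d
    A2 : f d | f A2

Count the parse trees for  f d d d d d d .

Parse trees for f d d d d d d:
  [A0 [A1 [A1 [A1 [A1 [A1 [A1 f d] d] d] d] d] d]]

1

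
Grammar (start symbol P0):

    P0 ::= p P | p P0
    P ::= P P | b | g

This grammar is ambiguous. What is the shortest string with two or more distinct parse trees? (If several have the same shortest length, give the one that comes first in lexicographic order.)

p b b b

length 2: no string has ≥2 trees
length 3: no string has ≥2 trees
length 4: p b b b has 2 parse trees

Two derivations of p b b b:
  P0 ⇒ p P ⇒ p P P ⇒ p P P P ⇒ p b P P ⇒ p b b P ⇒ p b b b
  P0 ⇒ p P ⇒ p P P ⇒ p b P ⇒ p b P P ⇒ p b b P ⇒ p b b b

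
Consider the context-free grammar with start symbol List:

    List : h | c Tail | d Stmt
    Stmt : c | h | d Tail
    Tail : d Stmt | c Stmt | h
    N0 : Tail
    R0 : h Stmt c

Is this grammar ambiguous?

Only List, Stmt, Tail are reachable from List; ignoring the rest: The reachable rules are right-linear with at most one rule per (nonterminal, next-terminal) pair. Each input token forces the next rule, so parsing is deterministic.

Unambiguous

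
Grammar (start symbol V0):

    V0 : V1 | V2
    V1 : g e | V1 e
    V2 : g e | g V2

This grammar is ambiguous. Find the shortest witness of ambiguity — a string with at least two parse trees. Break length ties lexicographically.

length 2: g e has 2 parse trees

Two derivations of g e:
  V0 ⇒ V1 ⇒ g e
  V0 ⇒ V2 ⇒ g e

g e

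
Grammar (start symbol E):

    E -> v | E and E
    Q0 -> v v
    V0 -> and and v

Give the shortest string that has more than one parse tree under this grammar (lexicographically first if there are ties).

length 1: no string has ≥2 trees
length 3: no string has ≥2 trees
length 5: v and v and v has 2 parse trees

Two derivations of v and v and v:
  E ⇒ E and E ⇒ v and E ⇒ v and E and E ⇒ v and v and E ⇒ v and v and v
  E ⇒ E and E ⇒ E and E and E ⇒ v and E and E ⇒ v and v and E ⇒ v and v and v

v and v and v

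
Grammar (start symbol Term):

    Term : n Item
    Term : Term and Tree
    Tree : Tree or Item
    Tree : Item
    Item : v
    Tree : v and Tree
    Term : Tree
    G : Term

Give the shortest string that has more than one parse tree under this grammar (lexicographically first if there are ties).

v and v

length 1: no string has ≥2 trees
length 2: no string has ≥2 trees
length 3: v and v has 2 parse trees

Two derivations of v and v:
  Term ⇒ Term and Tree ⇒ Tree and Tree ⇒ Item and Tree ⇒ v and Tree ⇒ v and Item ⇒ v and v
  Term ⇒ Tree ⇒ v and Tree ⇒ v and Item ⇒ v and v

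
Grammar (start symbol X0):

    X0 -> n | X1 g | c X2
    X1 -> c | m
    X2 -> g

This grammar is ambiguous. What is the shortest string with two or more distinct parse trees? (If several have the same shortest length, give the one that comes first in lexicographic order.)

length 1: no string has ≥2 trees
length 2: c g has 2 parse trees

Two derivations of c g:
  X0 ⇒ X1 g ⇒ c g
  X0 ⇒ c X2 ⇒ c g

c g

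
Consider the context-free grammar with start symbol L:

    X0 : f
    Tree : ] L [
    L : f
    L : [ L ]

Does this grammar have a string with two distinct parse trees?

(X0, Tree are unreachable from L, so their rules don't affect L(L).) Each string is a nest of matched brackets around a single atom. An opening bracket forces the recursive rule; an atom forces the base rule.

Unambiguous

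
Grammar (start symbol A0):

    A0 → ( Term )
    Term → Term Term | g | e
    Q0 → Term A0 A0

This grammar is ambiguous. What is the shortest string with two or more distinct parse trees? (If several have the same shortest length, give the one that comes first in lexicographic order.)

( e e e )

length 3: no string has ≥2 trees
length 4: no string has ≥2 trees
length 5: ( e e e ) has 2 parse trees

Two derivations of ( e e e ):
  A0 ⇒ ( Term ) ⇒ ( Term Term ) ⇒ ( Term Term Term ) ⇒ ( e Term Term ) ⇒ ( e e Term ) ⇒ ( e e e )
  A0 ⇒ ( Term ) ⇒ ( Term Term ) ⇒ ( e Term ) ⇒ ( e Term Term ) ⇒ ( e e Term ) ⇒ ( e e e )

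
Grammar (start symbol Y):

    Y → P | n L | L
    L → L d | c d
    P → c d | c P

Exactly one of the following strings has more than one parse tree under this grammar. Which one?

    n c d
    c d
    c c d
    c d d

n c d: 1 tree
c d: 2 trees
c c d: 1 tree
c d d: 1 tree

c d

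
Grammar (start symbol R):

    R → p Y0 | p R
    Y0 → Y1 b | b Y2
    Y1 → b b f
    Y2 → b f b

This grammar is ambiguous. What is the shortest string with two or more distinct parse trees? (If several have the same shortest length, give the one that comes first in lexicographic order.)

p b b f b

length 5: p b b f b has 2 parse trees

Two derivations of p b b f b:
  R ⇒ p Y0 ⇒ p Y1 b ⇒ p b b f b
  R ⇒ p Y0 ⇒ p b Y2 ⇒ p b b f b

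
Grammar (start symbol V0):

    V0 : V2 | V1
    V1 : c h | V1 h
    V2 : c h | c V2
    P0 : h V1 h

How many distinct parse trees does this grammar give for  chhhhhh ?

1

Parse trees for chhhhhh:
  [V0 [V1 [V1 [V1 [V1 [V1 [V1 c h] h] h] h] h] h]]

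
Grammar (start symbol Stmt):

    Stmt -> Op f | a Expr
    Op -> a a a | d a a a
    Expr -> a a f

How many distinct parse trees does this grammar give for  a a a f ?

Parse trees for a a a f:
  [Stmt [Op a a a] f]
  [Stmt a [Expr a a f]]

2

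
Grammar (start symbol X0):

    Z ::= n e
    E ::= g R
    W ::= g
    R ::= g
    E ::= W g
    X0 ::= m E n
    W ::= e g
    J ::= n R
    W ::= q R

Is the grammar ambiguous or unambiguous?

Witness: m g g n

Derivation 1: X0 ⇒ m E n ⇒ m g R n ⇒ m g g n
Derivation 2: X0 ⇒ m E n ⇒ m W g n ⇒ m g g n

Two distinct leftmost derivations for the same string.

Ambiguous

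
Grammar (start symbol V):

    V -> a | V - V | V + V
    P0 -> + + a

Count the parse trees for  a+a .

Parse trees for a+a:
  [V [V a] + [V a]]

1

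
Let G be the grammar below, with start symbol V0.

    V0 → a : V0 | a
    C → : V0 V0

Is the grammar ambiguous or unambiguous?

Unambiguous

(C is unreachable from V0, so its rules don't affect L(V0).) Right-recursive list with a separator: after each atom, whether the separator follows determines the rule. One parse per string.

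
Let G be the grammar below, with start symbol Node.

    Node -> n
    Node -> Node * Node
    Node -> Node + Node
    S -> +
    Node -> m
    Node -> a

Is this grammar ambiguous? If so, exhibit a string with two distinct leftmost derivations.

Witness: a * a * a

Derivation 1: Node ⇒ Node * Node ⇒ Node * Node * Node ⇒ a * Node * Node ⇒ a * a * Node ⇒ a * a * a
Derivation 2: Node ⇒ Node * Node ⇒ a * Node ⇒ a * Node * Node ⇒ a * a * Node ⇒ a * a * a

Two distinct leftmost derivations for the same string.

Ambiguous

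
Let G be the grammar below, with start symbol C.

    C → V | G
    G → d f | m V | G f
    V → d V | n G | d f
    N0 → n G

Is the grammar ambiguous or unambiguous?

Witness: d f

Derivation 1: C ⇒ V ⇒ d f
Derivation 2: C ⇒ G ⇒ d f

Two distinct leftmost derivations for the same string.

Ambiguous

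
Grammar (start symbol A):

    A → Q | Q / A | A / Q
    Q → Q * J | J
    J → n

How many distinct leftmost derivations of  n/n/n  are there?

4

Parse trees for n/n/n:
  [A [Q [J n]] / [A [Q [J n]] / [A [Q [J n]]]]]
  [A [Q [J n]] / [A [A [Q [J n]]] / [Q [J n]]]]
  [A [A [Q [J n]] / [A [Q [J n]]]] / [Q [J n]]]
  [A [A [A [Q [J n]]] / [Q [J n]]] / [Q [J n]]]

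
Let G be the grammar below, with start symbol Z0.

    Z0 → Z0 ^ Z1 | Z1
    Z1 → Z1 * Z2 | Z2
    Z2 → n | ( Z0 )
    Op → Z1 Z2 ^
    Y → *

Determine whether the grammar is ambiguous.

Unambiguous

Only Z0, Z1, Z2 are reachable from Z0; ignoring the rest: Z0 → Z0 ^ Z1 | Z1  ;  Z1 → Z1 * Z2 | Z2  — a left-associative chain with Z2 at the bottom. Each string factors uniquely by precedence.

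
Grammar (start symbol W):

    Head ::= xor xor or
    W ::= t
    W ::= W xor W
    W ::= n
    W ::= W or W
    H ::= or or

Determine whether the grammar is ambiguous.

Witness: n or n or n

Derivation 1: W ⇒ W or W ⇒ n or W ⇒ n or W or W ⇒ n or n or W ⇒ n or n or n
Derivation 2: W ⇒ W or W ⇒ W or W or W ⇒ n or W or W ⇒ n or n or W ⇒ n or n or n

Two distinct leftmost derivations for the same string.

Ambiguous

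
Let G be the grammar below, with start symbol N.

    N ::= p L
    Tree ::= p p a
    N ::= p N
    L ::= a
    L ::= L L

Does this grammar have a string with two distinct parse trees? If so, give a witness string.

Witness: p a a a

Derivation 1: N ⇒ p L ⇒ p L L ⇒ p a L ⇒ p a L L ⇒ p a a L ⇒ p a a a
Derivation 2: N ⇒ p L ⇒ p L L ⇒ p L L L ⇒ p a L L ⇒ p a a L ⇒ p a a a

Two distinct leftmost derivations for the same string.

Ambiguous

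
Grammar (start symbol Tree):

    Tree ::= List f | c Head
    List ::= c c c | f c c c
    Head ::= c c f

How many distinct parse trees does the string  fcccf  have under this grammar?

Parse trees for fcccf:
  [Tree [List f c c c] f]

1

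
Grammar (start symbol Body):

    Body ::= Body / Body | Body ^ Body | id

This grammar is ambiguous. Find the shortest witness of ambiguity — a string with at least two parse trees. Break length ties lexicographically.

id / id / id

length 1: no string has ≥2 trees
length 3: no string has ≥2 trees
length 5: id / id / id has 2 parse trees

Two derivations of id / id / id:
  Body ⇒ Body / Body ⇒ Body / Body / Body ⇒ id / Body / Body ⇒ id / id / Body ⇒ id / id / id
  Body ⇒ Body / Body ⇒ id / Body ⇒ id / Body / Body ⇒ id / id / Body ⇒ id / id / id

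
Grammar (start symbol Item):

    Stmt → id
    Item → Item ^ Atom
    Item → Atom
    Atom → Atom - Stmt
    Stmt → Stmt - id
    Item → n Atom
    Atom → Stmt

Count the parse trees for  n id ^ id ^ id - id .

Parse trees for n id ^ id ^ id - id:
  [Item [Item [Item n [Atom [Stmt id]]] ^ [Atom [Stmt id]]] ^ [Atom [Atom [Stmt id]] - [Stmt id]]]
  [Item [Item [Item n [Atom [Stmt id]]] ^ [Atom [Stmt id]]] ^ [Atom [Stmt [Stmt id] - id]]]

2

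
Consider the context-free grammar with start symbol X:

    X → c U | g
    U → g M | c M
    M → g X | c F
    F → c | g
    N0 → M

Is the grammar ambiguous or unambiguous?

(N0 is unreachable from X, so its rules don't affect L(X).) Restricted to the reachable nonterminals, every rule has the form A → t or A → t B, and no two rules for the same A share a first terminal. The grammar encodes a DFA — one run per string.

Unambiguous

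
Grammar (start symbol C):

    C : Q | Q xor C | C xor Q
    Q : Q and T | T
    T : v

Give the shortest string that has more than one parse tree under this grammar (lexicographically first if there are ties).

v xor v

length 1: no string has ≥2 trees
length 3: v xor v has 2 parse trees

Two derivations of v xor v:
  C ⇒ Q xor C ⇒ T xor C ⇒ v xor C ⇒ v xor Q ⇒ v xor T ⇒ v xor v
  C ⇒ C xor Q ⇒ Q xor Q ⇒ T xor Q ⇒ v xor Q ⇒ v xor T ⇒ v xor v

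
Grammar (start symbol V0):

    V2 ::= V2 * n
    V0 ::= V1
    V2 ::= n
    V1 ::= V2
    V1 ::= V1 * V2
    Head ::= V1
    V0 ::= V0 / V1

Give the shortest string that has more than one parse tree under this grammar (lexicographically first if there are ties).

n * n

length 1: no string has ≥2 trees
length 3: n * n has 2 parse trees

Two derivations of n * n:
  V0 ⇒ V1 ⇒ V2 ⇒ V2 * n ⇒ n * n
  V0 ⇒ V1 ⇒ V1 * V2 ⇒ V2 * V2 ⇒ n * V2 ⇒ n * n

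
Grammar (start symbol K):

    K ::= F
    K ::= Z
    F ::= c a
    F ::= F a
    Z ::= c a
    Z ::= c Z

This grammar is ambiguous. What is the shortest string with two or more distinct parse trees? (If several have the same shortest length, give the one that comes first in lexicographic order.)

length 2: c a has 2 parse trees

Two derivations of c a:
  K ⇒ F ⇒ c a
  K ⇒ Z ⇒ c a

c a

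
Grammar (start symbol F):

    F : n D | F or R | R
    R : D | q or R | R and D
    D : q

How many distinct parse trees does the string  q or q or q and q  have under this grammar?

7

Parse trees for q or q or q and q:
  [F [F [R [D q]]] or [R q or [R [R [D q]] and [D q]]]]
  [F [F [R [D q]]] or [R [R q or [R [D q]]] and [D q]]]
  [F [F [F [R [D q]]] or [R [D q]]] or [R [R [D q]] and [D q]]]
  [F [F [R q or [R [D q]]]] or [R [R [D q]] and [D q]]]
  [F [R q or [R q or [R [R [D q]] and [D q]]]]]
  [F [R q or [R [R q or [R [D q]]] and [D q]]]]
  [F [R [R q or [R q or [R [D q]]]] and [D q]]]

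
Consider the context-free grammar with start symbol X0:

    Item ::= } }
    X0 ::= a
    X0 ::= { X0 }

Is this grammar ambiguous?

(Item is unreachable from X0, so its rules don't affect L(X0).) Each string is a nest of matched brackets around a single atom. An opening bracket forces the recursive rule; an atom forces the base rule.

Unambiguous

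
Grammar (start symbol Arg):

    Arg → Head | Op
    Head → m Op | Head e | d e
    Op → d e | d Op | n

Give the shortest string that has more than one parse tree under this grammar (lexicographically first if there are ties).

length 1: no string has ≥2 trees
length 2: d e has 2 parse trees

Two derivations of d e:
  Arg ⇒ Head ⇒ d e
  Arg ⇒ Op ⇒ d e

d e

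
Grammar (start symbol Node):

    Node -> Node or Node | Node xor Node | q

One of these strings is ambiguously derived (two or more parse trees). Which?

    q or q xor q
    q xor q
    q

q or q xor q: 2 trees
q xor q: 1 tree
q: 1 tree

q or q xor q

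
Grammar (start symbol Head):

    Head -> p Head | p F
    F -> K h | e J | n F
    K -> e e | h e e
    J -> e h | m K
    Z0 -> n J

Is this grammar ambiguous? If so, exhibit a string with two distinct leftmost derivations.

Ambiguous

Witness: p e e h

Derivation 1: Head ⇒ p F ⇒ p K h ⇒ p e e h
Derivation 2: Head ⇒ p F ⇒ p e J ⇒ p e e h

Two distinct leftmost derivations for the same string.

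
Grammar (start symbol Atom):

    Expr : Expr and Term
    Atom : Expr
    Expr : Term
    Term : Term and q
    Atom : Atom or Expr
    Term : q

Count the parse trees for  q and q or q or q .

Parse trees for q and q or q or q:
  [Atom [Atom [Atom [Expr [Expr [Term q]] and [Term q]]] or [Expr [Term q]]] or [Expr [Term q]]]
  [Atom [Atom [Atom [Expr [Term [Term q] and q]]] or [Expr [Term q]]] or [Expr [Term q]]]

2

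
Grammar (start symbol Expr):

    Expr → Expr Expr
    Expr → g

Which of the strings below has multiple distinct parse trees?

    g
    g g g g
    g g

g: 1 tree
g g g g: 5 trees
g g: 1 tree

g g g g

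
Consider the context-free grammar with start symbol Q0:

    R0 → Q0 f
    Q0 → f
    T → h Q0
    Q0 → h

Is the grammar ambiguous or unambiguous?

Only Q0 is reachable from Q0; ignoring the rest: The reachable rules are right-linear with at most one rule per (nonterminal, next-terminal) pair. Each input token forces the next rule, so parsing is deterministic.

Unambiguous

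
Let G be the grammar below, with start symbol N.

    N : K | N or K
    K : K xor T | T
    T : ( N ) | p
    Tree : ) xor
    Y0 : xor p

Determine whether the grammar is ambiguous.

Unambiguous

Only N, K, T are reachable from N; ignoring the rest: This is a standard precedence ladder (N over K over T), with each level left-recursive on its own operator ('or' at N, 'xor' at K). That structure is LR(1), hence unambiguous.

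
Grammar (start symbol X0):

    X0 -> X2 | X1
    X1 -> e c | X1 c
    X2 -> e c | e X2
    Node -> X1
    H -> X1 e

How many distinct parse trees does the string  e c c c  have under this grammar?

Parse trees for e c c c:
  [X0 [X1 [X1 [X1 e c] c] c]]

1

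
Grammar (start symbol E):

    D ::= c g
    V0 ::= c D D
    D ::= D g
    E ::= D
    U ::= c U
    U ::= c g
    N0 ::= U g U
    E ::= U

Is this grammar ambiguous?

Ambiguous

Witness: c g

Derivation 1: E ⇒ D ⇒ c g
Derivation 2: E ⇒ U ⇒ c g

Two distinct leftmost derivations for the same string.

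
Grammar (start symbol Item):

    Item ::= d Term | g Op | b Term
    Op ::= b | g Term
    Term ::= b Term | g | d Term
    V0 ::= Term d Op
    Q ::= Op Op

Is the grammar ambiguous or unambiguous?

Only Item, Op, Term are reachable from Item; ignoring the rest: The reachable rules are right-linear with at most one rule per (nonterminal, next-terminal) pair. Each input token forces the next rule, so parsing is deterministic.

Unambiguous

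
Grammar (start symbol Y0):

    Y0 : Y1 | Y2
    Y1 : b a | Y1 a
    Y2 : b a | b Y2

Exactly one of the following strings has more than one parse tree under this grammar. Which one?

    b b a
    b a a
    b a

b b a: 1 tree
b a a: 1 tree
b a: 2 trees

b a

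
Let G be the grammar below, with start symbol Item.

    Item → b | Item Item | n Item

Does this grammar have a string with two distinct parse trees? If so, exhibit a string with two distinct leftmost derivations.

Witness: b b b

Derivation 1: Item ⇒ Item Item ⇒ b Item ⇒ b Item Item ⇒ b b Item ⇒ b b b
Derivation 2: Item ⇒ Item Item ⇒ Item Item Item ⇒ b Item Item ⇒ b b Item ⇒ b b b

Two distinct leftmost derivations for the same string.

Ambiguous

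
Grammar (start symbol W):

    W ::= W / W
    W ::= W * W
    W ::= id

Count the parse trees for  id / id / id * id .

Parse trees for id / id / id * id:
  [W [W id] / [W [W id] / [W [W id] * [W id]]]]
  [W [W id] / [W [W [W id] / [W id]] * [W id]]]
  [W [W [W id] / [W id]] / [W [W id] * [W id]]]
  [W [W [W id] / [W [W id] / [W id]]] * [W id]]
  [W [W [W [W id] / [W id]] / [W id]] * [W id]]

5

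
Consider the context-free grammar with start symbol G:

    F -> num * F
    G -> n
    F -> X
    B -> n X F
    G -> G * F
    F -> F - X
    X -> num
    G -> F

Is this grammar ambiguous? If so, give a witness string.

Ambiguous

Witness: num * num

Derivation 1: G ⇒ G * F ⇒ F * F ⇒ X * F ⇒ num * F ⇒ num * X ⇒ num * num
Derivation 2: G ⇒ F ⇒ num * F ⇒ num * X ⇒ num * num

Two distinct leftmost derivations for the same string.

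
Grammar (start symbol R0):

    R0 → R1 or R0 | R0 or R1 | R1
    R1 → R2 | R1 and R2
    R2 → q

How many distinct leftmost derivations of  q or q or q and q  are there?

4

Parse trees for q or q or q and q:
  [R0 [R1 [R2 q]] or [R0 [R1 [R2 q]] or [R0 [R1 [R1 [R2 q]] and [R2 q]]]]]
  [R0 [R1 [R2 q]] or [R0 [R0 [R1 [R2 q]]] or [R1 [R1 [R2 q]] and [R2 q]]]]
  [R0 [R0 [R1 [R2 q]] or [R0 [R1 [R2 q]]]] or [R1 [R1 [R2 q]] and [R2 q]]]
  [R0 [R0 [R0 [R1 [R2 q]]] or [R1 [R2 q]]] or [R1 [R1 [R2 q]] and [R2 q]]]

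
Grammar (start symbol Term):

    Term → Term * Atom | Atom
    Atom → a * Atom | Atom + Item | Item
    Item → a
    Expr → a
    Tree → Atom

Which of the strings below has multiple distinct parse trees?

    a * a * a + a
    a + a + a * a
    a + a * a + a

a * a * a + a

a * a * a + a: 7 trees
a + a + a * a: 1 tree
a + a * a + a: 1 tree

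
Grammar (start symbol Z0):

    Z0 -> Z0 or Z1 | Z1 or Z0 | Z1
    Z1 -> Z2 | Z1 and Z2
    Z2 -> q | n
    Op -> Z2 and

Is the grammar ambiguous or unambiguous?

Ambiguous

Witness: n or n

Derivation 1: Z0 ⇒ Z0 or Z1 ⇒ Z1 or Z1 ⇒ Z2 or Z1 ⇒ n or Z1 ⇒ n or Z2 ⇒ n or n
Derivation 2: Z0 ⇒ Z1 or Z0 ⇒ Z2 or Z0 ⇒ n or Z0 ⇒ n or Z1 ⇒ n or Z2 ⇒ n or n

Two distinct leftmost derivations for the same string.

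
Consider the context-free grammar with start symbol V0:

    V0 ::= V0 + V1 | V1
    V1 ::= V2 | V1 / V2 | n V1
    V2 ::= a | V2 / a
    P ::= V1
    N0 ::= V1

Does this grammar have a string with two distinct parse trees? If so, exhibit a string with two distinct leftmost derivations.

Ambiguous

Witness: a / a

Derivation 1: V0 ⇒ V1 ⇒ V2 ⇒ V2 / a ⇒ a / a
Derivation 2: V0 ⇒ V1 ⇒ V1 / V2 ⇒ V2 / V2 ⇒ a / V2 ⇒ a / a

Two distinct leftmost derivations for the same string.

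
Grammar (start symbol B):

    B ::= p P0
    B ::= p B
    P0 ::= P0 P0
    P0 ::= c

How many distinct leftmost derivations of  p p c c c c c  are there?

Parse trees for p p c c c c c (showing first 6 of 14):
  [B p [B p [P0 [P0 c] [P0 [P0 c] [P0 [P0 c] [P0 [P0 c] [P0 c]]]]]]]
  [B p [B p [P0 [P0 c] [P0 [P0 c] [P0 [P0 [P0 c] [P0 c]] [P0 c]]]]]]
  [B p [B p [P0 [P0 c] [P0 [P0 [P0 c] [P0 c]] [P0 [P0 c] [P0 c]]]]]]
  [B p [B p [P0 [P0 c] [P0 [P0 [P0 c] [P0 [P0 c] [P0 c]]] [P0 c]]]]]
  [B p [B p [P0 [P0 c] [P0 [P0 [P0 [P0 c] [P0 c]] [P0 c]] [P0 c]]]]]
  [B p [B p [P0 [P0 [P0 c] [P0 c]] [P0 [P0 c] [P0 [P0 c] [P0 c]]]]]]

14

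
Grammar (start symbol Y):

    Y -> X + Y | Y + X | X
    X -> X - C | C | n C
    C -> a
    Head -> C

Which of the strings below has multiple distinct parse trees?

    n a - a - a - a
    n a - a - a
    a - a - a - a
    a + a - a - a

n a - a - a - a: 1 tree
n a - a - a: 1 tree
a - a - a - a: 1 tree
a + a - a - a: 2 trees

a + a - a - a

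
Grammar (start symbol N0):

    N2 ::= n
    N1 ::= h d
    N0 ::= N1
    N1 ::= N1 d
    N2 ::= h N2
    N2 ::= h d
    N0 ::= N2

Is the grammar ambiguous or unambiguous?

Ambiguous

Witness: h d

Derivation 1: N0 ⇒ N1 ⇒ h d
Derivation 2: N0 ⇒ N2 ⇒ h d

Two distinct leftmost derivations for the same string.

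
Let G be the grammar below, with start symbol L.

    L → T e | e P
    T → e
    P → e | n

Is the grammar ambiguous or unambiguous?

Witness: e e

Derivation 1: L ⇒ T e ⇒ e e
Derivation 2: L ⇒ e P ⇒ e e

Two distinct leftmost derivations for the same string.

Ambiguous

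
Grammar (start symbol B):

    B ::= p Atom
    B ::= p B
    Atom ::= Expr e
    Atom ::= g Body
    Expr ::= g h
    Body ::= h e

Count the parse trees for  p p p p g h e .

Parse trees for p p p p g h e:
  [B p [B p [B p [B p [Atom [Expr g h] e]]]]]
  [B p [B p [B p [B p [Atom g [Body h e]]]]]]

2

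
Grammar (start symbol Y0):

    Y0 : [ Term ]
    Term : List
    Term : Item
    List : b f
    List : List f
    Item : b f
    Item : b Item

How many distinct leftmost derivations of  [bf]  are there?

2

Parse trees for [bf]:
  [Y0 [ [Term [List b f]] ]]
  [Y0 [ [Term [Item b f]] ]]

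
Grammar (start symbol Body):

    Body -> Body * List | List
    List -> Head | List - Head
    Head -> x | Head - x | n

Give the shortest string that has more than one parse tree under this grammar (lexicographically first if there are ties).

n - x

length 1: no string has ≥2 trees
length 3: n - x has 2 parse trees

Two derivations of n - x:
  Body ⇒ List ⇒ Head ⇒ Head - x ⇒ n - x
  Body ⇒ List ⇒ List - Head ⇒ Head - Head ⇒ n - Head ⇒ n - x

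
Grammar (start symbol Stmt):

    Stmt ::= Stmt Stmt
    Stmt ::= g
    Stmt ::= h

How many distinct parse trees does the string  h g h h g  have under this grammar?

14

Parse trees for h g h h g (showing first 6 of 14):
  [Stmt [Stmt h] [Stmt [Stmt g] [Stmt [Stmt h] [Stmt [Stmt h] [Stmt g]]]]]
  [Stmt [Stmt h] [Stmt [Stmt g] [Stmt [Stmt [Stmt h] [Stmt h]] [Stmt g]]]]
  [Stmt [Stmt h] [Stmt [Stmt [Stmt g] [Stmt h]] [Stmt [Stmt h] [Stmt g]]]]
  [Stmt [Stmt h] [Stmt [Stmt [Stmt g] [Stmt [Stmt h] [Stmt h]]] [Stmt g]]]
  [Stmt [Stmt h] [Stmt [Stmt [Stmt [Stmt g] [Stmt h]] [Stmt h]] [Stmt g]]]
  [Stmt [Stmt [Stmt h] [Stmt g]] [Stmt [Stmt h] [Stmt [Stmt h] [Stmt g]]]]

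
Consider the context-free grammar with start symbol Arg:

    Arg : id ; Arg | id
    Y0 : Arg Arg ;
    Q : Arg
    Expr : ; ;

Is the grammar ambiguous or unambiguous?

Unambiguous

(Y0, Q, Expr are unreachable from Arg, so their rules don't affect L(Arg).) The reachable grammar is A → atom sep A | atom. Each atom is followed by either the separator (recurse) or end-of-string (stop) — no choice point.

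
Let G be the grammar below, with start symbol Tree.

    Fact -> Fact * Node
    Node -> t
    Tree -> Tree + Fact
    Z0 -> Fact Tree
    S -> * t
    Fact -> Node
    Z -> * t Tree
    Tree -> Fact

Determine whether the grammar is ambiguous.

Only Tree, Fact, Node are reachable from Tree; ignoring the rest: The grammar is stratified — Tree handles '+' (left-recursive), Fact handles '*', Node atoms. Each operator has a fixed associativity and precedence level, so every string has one parse.

Unambiguous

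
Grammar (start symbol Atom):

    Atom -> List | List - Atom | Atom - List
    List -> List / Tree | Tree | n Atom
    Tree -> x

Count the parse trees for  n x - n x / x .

Parse trees for n x - n x / x (showing first 6 of 10):
  [Atom [List [List n [Atom [List [Tree x]] - [Atom [List n [Atom [List [Tree x]]]]]]] / [Tree x]]]
  [Atom [List [List n [Atom [Atom [List [Tree x]]] - [List n [Atom [List [Tree x]]]]]] / [Tree x]]]
  [Atom [List n [Atom [List [Tree x]] - [Atom [List [List n [Atom [List [Tree x]]]] / [Tree x]]]]]]
  [Atom [List n [Atom [List [Tree x]] - [Atom [List n [Atom [List [List [Tree x]] / [Tree x]]]]]]]]
  [Atom [List n [Atom [Atom [List [Tree x]]] - [List [List n [Atom [List [Tree x]]]] / [Tree x]]]]]
  [Atom [List n [Atom [Atom [List [Tree x]]] - [List n [Atom [List [List [Tree x]] / [Tree x]]]]]]]

10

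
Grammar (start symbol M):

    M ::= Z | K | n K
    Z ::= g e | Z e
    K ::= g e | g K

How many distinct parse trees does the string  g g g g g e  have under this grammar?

1

Parse trees for g g g g g e:
  [M [K g [K g [K g [K g [K g e]]]]]]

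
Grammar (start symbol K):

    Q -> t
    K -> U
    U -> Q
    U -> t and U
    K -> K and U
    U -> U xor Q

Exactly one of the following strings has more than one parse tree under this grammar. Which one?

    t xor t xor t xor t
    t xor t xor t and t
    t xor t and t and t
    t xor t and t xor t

t xor t xor t xor t: 1 tree
t xor t xor t and t: 1 tree
t xor t and t and t: 2 trees
t xor t and t xor t: 1 tree

t xor t and t and t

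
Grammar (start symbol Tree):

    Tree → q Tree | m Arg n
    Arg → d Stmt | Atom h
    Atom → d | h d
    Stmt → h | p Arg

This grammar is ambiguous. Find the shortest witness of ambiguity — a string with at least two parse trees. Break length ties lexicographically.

length 4: m d h n has 2 parse trees

Two derivations of m d h n:
  Tree ⇒ m Arg n ⇒ m d Stmt n ⇒ m d h n
  Tree ⇒ m Arg n ⇒ m Atom h n ⇒ m d h n

m d h n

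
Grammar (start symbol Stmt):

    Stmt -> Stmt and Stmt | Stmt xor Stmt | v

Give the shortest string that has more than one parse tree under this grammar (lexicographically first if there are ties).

v and v and v

length 1: no string has ≥2 trees
length 3: no string has ≥2 trees
length 5: v and v and v has 2 parse trees

Two derivations of v and v and v:
  Stmt ⇒ Stmt and Stmt ⇒ Stmt and Stmt and Stmt ⇒ v and Stmt and Stmt ⇒ v and v and Stmt ⇒ v and v and v
  Stmt ⇒ Stmt and Stmt ⇒ v and Stmt ⇒ v and Stmt and Stmt ⇒ v and v and Stmt ⇒ v and v and v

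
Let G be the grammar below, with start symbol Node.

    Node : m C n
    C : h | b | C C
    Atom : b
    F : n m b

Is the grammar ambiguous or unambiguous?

Ambiguous

Witness: m b b b n

Derivation 1: Node ⇒ m C n ⇒ m C C n ⇒ m b C n ⇒ m b C C n ⇒ m b b C n ⇒ m b b b n
Derivation 2: Node ⇒ m C n ⇒ m C C n ⇒ m C C C n ⇒ m b C C n ⇒ m b b C n ⇒ m b b b n

Two distinct leftmost derivations for the same string.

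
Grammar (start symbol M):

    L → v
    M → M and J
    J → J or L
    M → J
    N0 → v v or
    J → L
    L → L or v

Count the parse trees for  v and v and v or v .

2

Parse trees for v and v and v or v:
  [M [M [M [J [L v]]] and [J [L v]]] and [J [J [L v]] or [L v]]]
  [M [M [M [J [L v]]] and [J [L v]]] and [J [L [L v] or v]]]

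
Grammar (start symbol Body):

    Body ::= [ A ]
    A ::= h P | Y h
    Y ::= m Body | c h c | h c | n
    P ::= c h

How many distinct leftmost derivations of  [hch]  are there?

2

Parse trees for [hch]:
  [Body [ [A h [P c h]] ]]
  [Body [ [A [Y h c] h] ]]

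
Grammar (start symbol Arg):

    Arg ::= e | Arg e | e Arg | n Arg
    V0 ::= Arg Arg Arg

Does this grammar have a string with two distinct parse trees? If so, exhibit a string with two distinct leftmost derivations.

Witness: e e

Derivation 1: Arg ⇒ Arg e ⇒ e e
Derivation 2: Arg ⇒ e Arg ⇒ e e

Two distinct leftmost derivations for the same string.

Ambiguous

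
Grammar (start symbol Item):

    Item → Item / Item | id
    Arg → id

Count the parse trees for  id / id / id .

2

Parse trees for id / id / id:
  [Item [Item id] / [Item [Item id] / [Item id]]]
  [Item [Item [Item id] / [Item id]] / [Item id]]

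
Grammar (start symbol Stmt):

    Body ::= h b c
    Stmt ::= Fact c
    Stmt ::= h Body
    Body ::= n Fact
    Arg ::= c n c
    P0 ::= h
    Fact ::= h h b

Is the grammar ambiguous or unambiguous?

Ambiguous

Witness: h h b c

Derivation 1: Stmt ⇒ Fact c ⇒ h h b c
Derivation 2: Stmt ⇒ h Body ⇒ h h b c

Two distinct leftmost derivations for the same string.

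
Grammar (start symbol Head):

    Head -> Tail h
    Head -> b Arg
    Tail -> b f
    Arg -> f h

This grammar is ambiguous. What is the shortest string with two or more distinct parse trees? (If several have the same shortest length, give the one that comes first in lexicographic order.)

b f h

length 3: b f h has 2 parse trees

Two derivations of b f h:
  Head ⇒ Tail h ⇒ b f h
  Head ⇒ b Arg ⇒ b f h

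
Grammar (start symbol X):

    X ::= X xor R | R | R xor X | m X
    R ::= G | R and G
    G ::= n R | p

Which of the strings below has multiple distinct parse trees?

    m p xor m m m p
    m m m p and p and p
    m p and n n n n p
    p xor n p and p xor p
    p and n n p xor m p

p xor n p and p xor p

m p xor m m m p: 1 tree
m m m p and p and p: 1 tree
m p and n n n n p: 1 tree
p xor n p and p xor p: 8 trees
p and n n p xor m p: 1 tree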